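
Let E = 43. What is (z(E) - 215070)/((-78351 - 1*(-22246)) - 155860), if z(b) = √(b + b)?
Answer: 14338/14131 - √86/211965 ≈ 1.0146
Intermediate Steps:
z(b) = √2*√b (z(b) = √(2*b) = √2*√b)
(z(E) - 215070)/((-78351 - 1*(-22246)) - 155860) = (√2*√43 - 215070)/((-78351 - 1*(-22246)) - 155860) = (√86 - 215070)/((-78351 + 22246) - 155860) = (-215070 + √86)/(-56105 - 155860) = (-215070 + √86)/(-211965) = (-215070 + √86)*(-1/211965) = 14338/14131 - √86/211965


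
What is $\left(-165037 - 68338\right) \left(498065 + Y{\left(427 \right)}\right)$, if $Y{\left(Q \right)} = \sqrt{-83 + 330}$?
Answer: $-116235919375 - 233375 \sqrt{247} \approx -1.1624 \cdot 10^{11}$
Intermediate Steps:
$Y{\left(Q \right)} = \sqrt{247}$
$\left(-165037 - 68338\right) \left(498065 + Y{\left(427 \right)}\right) = \left(-165037 - 68338\right) \left(498065 + \sqrt{247}\right) = - 233375 \left(498065 + \sqrt{247}\right) = -116235919375 - 233375 \sqrt{247}$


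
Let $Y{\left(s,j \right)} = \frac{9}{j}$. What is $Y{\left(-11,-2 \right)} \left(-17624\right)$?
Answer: $79308$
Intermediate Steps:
$Y{\left(-11,-2 \right)} \left(-17624\right) = \frac{9}{-2} \left(-17624\right) = 9 \left(- \frac{1}{2}\right) \left(-17624\right) = \left(- \frac{9}{2}\right) \left(-17624\right) = 79308$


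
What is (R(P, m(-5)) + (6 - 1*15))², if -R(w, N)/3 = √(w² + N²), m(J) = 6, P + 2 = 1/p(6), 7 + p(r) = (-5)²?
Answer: (54 + √12889)²/36 ≈ 779.62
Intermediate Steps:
p(r) = 18 (p(r) = -7 + (-5)² = -7 + 25 = 18)
P = -35/18 (P = -2 + 1/18 = -35/18 ≈ -1.9444)
R(w, N) = -3*√(N² + w²) (R(w, N) = -3*√(w² + N²) = -3*√(N² + w²))
(R(P, m(-5)) + (6 - 1*15))² = (-3*√(6² + (-35/18)²) + (6 - 1*15))² = (-3*√(36 + 1225/324) + (6 - 15))² = (-√12889/6 - 9)² = (-9 - √12889/6)²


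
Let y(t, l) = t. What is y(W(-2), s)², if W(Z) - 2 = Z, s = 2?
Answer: 0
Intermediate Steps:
W(Z) = 2 + Z
y(W(-2), s)² = (2 - 2)² = 0² = 0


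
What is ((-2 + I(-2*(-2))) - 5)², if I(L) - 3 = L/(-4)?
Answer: 25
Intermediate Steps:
I(L) = 3 - L/4 (I(L) = 3 + L/(-4) = 3 + L*(-¼) = 3 - L/4)
((-2 + I(-2*(-2))) - 5)² = ((-2 + (3 - (-1)*(-2)/2)) - 5)² = ((-2 + (3 - ¼*4)) - 5)² = ((-2 + (3 - 1)) - 5)² = ((-2 + 2) - 5)² = (0 - 5)² = (-5)² = 25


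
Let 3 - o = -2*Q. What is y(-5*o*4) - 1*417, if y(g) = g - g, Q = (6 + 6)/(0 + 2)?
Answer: -417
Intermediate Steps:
Q = 6 (Q = 12/2 = 12*(1/2) = 6)
o = 15 (o = 3 - (-2)*6 = 3 - 1*(-12) = 3 + 12 = 15)
y(g) = 0
y(-5*o*4) - 1*417 = 0 - 1*417 = 0 - 417 = -417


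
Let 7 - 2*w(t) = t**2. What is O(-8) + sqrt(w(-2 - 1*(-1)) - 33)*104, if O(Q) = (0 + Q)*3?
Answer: -24 + 104*I*sqrt(30) ≈ -24.0 + 569.63*I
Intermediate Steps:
w(t) = 7/2 - t**2/2
O(Q) = 3*Q (O(Q) = Q*3 = 3*Q)
O(-8) + sqrt(w(-2 - 1*(-1)) - 33)*104 = 3*(-8) + sqrt((7/2 - (-2 - 1*(-1))**2/2) - 33)*104 = -24 + sqrt((7/2 - (-2 + 1)**2/2) - 33)*104 = -24 + sqrt((7/2 - 1/2*(-1)**2) - 33)*104 = -24 + sqrt((7/2 - 1/2*1) - 33)*104 = -24 + sqrt((7/2 - 1/2) - 33)*104 = -24 + sqrt(3 - 33)*104 = -24 + sqrt(-30)*104 = -24 + (I*sqrt(30))*104 = -24 + 104*I*sqrt(30)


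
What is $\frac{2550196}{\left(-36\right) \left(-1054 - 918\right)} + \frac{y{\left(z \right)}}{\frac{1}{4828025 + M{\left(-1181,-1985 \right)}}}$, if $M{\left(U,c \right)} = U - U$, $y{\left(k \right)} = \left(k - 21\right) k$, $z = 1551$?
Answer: $\frac{203339690846368549}{17748} \approx 1.1457 \cdot 10^{13}$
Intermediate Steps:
$y{\left(k \right)} = k \left(-21 + k\right)$ ($y{\left(k \right)} = \left(-21 + k\right) k = k \left(-21 + k\right)$)
$M{\left(U,c \right)} = 0$
$\frac{2550196}{\left(-36\right) \left(-1054 - 918\right)} + \frac{y{\left(z \right)}}{\frac{1}{4828025 + M{\left(-1181,-1985 \right)}}} = \frac{2550196}{\left(-36\right) \left(-1054 - 918\right)} + \frac{1551 \left(-21 + 1551\right)}{\frac{1}{4828025 + 0}} = \frac{2550196}{\left(-36\right) \left(-1972\right)} + \frac{1551 \cdot 1530}{\frac{1}{4828025}} = \frac{2550196}{70992} + 2373030 \frac{1}{\frac{1}{4828025}} = 2550196 \cdot \frac{1}{70992} + 2373030 \cdot 4828025 = \frac{637549}{17748} + 11457048165750 = \frac{203339690846368549}{17748}$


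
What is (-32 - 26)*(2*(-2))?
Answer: 232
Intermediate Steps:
(-32 - 26)*(2*(-2)) = -58*(-4) = 232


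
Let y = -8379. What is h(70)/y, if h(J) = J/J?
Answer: -1/8379 ≈ -0.00011935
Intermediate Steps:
h(J) = 1
h(70)/y = 1/(-8379) = 1*(-1/8379) = -1/8379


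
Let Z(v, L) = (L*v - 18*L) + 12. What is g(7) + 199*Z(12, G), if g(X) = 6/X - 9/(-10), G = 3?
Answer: -83457/70 ≈ -1192.2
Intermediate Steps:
Z(v, L) = 12 - 18*L + L*v (Z(v, L) = (-18*L + L*v) + 12 = 12 - 18*L + L*v)
g(X) = 9/10 + 6/X (g(X) = 6/X - 9*(-1/10) = 6/X + 9/10 = 9/10 + 6/X)
g(7) + 199*Z(12, G) = (9/10 + 6/7) + 199*(12 - 18*3 + 3*12) = (9/10 + 6*(1/7)) + 199*(12 - 54 + 36) = (9/10 + 6/7) + 199*(-6) = 123/70 - 1194 = -83457/70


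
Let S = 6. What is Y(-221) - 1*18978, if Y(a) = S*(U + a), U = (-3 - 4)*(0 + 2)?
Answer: -20388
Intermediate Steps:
U = -14 (U = -7*2 = -14)
Y(a) = -84 + 6*a (Y(a) = 6*(-14 + a) = -84 + 6*a)
Y(-221) - 1*18978 = (-84 + 6*(-221)) - 1*18978 = (-84 - 1326) - 18978 = -1410 - 18978 = -20388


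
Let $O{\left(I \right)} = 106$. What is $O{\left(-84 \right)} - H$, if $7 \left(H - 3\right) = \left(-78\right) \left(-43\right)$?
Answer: $- \frac{2633}{7} \approx -376.14$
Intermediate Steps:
$H = \frac{3375}{7}$ ($H = 3 + \frac{\left(-78\right) \left(-43\right)}{7} = 3 + \frac{1}{7} \cdot 3354 = 3 + \frac{3354}{7} = \frac{3375}{7} \approx 482.14$)
$O{\left(-84 \right)} - H = 106 - \frac{3375}{7} = - \frac{2633}{7}$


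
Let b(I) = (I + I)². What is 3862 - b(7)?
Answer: 3666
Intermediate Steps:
b(I) = 4*I² (b(I) = (2*I)² = 4*I²)
3862 - b(7) = 3862 - 4*7² = 3862 - 4*49 = 3862 - 1*196 = 3862 - 196 = 3666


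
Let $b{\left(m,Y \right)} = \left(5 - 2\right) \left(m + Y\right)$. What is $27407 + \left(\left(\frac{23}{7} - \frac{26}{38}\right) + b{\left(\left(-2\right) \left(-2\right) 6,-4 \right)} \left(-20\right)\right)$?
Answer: $\frac{3485877}{133} \approx 26210.0$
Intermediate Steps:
$b{\left(m,Y \right)} = 3 Y + 3 m$ ($b{\left(m,Y \right)} = 3 \left(Y + m\right) = 3 Y + 3 m$)
$27407 + \left(\left(\frac{23}{7} - \frac{26}{38}\right) + b{\left(\left(-2\right) \left(-2\right) 6,-4 \right)} \left(-20\right)\right) = 27407 + \left(\left(\frac{23}{7} - \frac{26}{38}\right) + \left(3 \left(-4\right) + 3 \left(-2\right) \left(-2\right) 6\right) \left(-20\right)\right) = 27407 + \left(\left(23 \cdot \frac{1}{7} - \frac{13}{19}\right) + \left(-12 + 3 \cdot 4 \cdot 6\right) \left(-20\right)\right) = 27407 + \left(\left(\frac{23}{7} - \frac{13}{19}\right) + \left(-12 + 3 \cdot 24\right) \left(-20\right)\right) = 27407 + \left(\frac{346}{133} + \left(-12 + 72\right) \left(-20\right)\right) = 27407 + \left(\frac{346}{133} + 60 \left(-20\right)\right) = 27407 + \left(\frac{346}{133} - 1200\right) = 27407 - \frac{159254}{133} = \frac{3485877}{133}$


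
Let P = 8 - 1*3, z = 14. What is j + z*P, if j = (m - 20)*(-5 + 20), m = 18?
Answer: 40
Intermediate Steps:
j = -30 (j = (18 - 20)*(-5 + 20) = -2*15 = -30)
P = 5 (P = 8 - 3 = 5)
j + z*P = -30 + 14*5 = -30 + 70 = 40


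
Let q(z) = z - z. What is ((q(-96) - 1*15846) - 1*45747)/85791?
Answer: -20531/28597 ≈ -0.71794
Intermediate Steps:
q(z) = 0
((q(-96) - 1*15846) - 1*45747)/85791 = ((0 - 1*15846) - 1*45747)/85791 = ((0 - 15846) - 45747)*(1/85791) = (-15846 - 45747)*(1/85791) = -61593*1/85791 = -20531/28597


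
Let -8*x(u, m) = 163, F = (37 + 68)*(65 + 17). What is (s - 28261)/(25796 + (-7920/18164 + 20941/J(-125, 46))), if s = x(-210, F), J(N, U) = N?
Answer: -14269524875/12930767928 ≈ -1.1035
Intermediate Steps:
F = 8610 (F = 105*82 = 8610)
x(u, m) = -163/8 (x(u, m) = -1/8*163 = -163/8)
s = -163/8 ≈ -20.375
(s - 28261)/(25796 + (-7920/18164 + 20941/J(-125, 46))) = (-163/8 - 28261)/(25796 + (-7920/18164 + 20941/(-125))) = -226251/(8*(25796 + (-7920*1/18164 + 20941*(-1/125)))) = -226251/(8*(25796 + (-1980/4541 - 20941/125))) = -226251/(8*(25796 - 95340581/567625)) = -226251/(8*14547113919/567625) = -226251/8*567625/14547113919 = -14269524875/12930767928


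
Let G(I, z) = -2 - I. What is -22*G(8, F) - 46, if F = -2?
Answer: 174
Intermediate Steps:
-22*G(8, F) - 46 = -22*(-2 - 1*8) - 46 = -22*(-2 - 8) - 46 = -22*(-10) - 46 = 220 - 46 = 174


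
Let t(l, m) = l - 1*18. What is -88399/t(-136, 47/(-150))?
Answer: 88399/154 ≈ 574.02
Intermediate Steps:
t(l, m) = -18 + l (t(l, m) = l - 18 = -18 + l)
-88399/t(-136, 47/(-150)) = -88399/(-18 - 136) = -88399/(-154) = -88399*(-1/154) = 88399/154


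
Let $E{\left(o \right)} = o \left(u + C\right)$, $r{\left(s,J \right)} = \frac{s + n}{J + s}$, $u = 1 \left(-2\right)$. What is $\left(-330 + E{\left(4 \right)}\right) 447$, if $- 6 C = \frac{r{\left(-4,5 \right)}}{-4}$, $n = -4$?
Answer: $-151682$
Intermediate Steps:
$u = -2$
$r{\left(s,J \right)} = \frac{-4 + s}{J + s}$ ($r{\left(s,J \right)} = \frac{s - 4}{J + s} = \frac{-4 + s}{J + s}$)
$C = - \frac{1}{3}$ ($C = - \frac{\frac{-4 - 4}{5 - 4} \frac{1}{-4}}{6} = - \frac{1^{-1} \left(-8\right) \left(- \frac{1}{4}\right)}{6} = - \frac{1 \left(-8\right) \left(- \frac{1}{4}\right)}{6} = - \frac{\left(-8\right) \left(- \frac{1}{4}\right)}{6} = \left(- \frac{1}{6}\right) 2 = - \frac{1}{3} \approx -0.33333$)
$E{\left(o \right)} = - \frac{7 o}{3}$ ($E{\left(o \right)} = o \left(-2 - \frac{1}{3}\right) = o \left(- \frac{7}{3}\right) = - \frac{7 o}{3}$)
$\left(-330 + E{\left(4 \right)}\right) 447 = \left(-330 - \frac{28}{3}\right) 447 = \left(- \frac{1018}{3}\right) 447 = -151682$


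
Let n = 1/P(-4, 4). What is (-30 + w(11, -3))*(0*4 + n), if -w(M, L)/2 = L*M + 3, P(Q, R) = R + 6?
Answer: 3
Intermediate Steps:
P(Q, R) = 6 + R
n = ⅒ (n = 1/(6 + 4) = 1/10 = ⅒ ≈ 0.10000)
w(M, L) = -6 - 2*L*M (w(M, L) = -2*(L*M + 3) = -2*(3 + L*M) = -6 - 2*L*M)
(-30 + w(11, -3))*(0*4 + n) = (-30 + (-6 - 2*(-3)*11))*(0*4 + ⅒) = (-30 + (-6 + 66))*(0 + ⅒) = (-30 + 60)*(⅒) = 30*(⅒) = 3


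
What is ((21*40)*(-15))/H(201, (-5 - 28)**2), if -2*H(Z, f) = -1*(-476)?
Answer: 900/17 ≈ 52.941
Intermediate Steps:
H(Z, f) = -238 (H(Z, f) = -(-1)*(-476)/2 = -1/2*476 = -238)
((21*40)*(-15))/H(201, (-5 - 28)**2) = ((21*40)*(-15))/(-238) = (840*(-15))*(-1/238) = -12600*(-1/238) = 900/17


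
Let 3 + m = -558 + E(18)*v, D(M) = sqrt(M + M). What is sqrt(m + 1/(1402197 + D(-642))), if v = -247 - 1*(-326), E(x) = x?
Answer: sqrt(2)*sqrt((603645809 + 861*I*sqrt(321))/(1402197 + 2*I*sqrt(321))) ≈ 29.343 - 3.1056e-13*I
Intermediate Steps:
v = 79 (v = -247 + 326 = 79)
D(M) = sqrt(2)*sqrt(M) (D(M) = sqrt(2*M) = sqrt(2)*sqrt(M))
m = 861 (m = -3 + (-558 + 18*79) = -3 + (-558 + 1422) = -3 + 864 = 861)
sqrt(m + 1/(1402197 + D(-642))) = sqrt(861 + 1/(1402197 + sqrt(2)*sqrt(-642))) = sqrt(861 + 1/(1402197 + sqrt(2)*(I*sqrt(642)))) = sqrt(861 + 1/(1402197 + 2*I*sqrt(321)))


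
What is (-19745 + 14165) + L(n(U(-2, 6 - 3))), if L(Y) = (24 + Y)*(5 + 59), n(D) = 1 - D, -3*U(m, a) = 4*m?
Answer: -12452/3 ≈ -4150.7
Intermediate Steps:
U(m, a) = -4*m/3
L(Y) = 1536 + 64*Y (L(Y) = (24 + Y)*64 = 1536 + 64*Y)
(-19745 + 14165) + L(n(U(-2, 6 - 3))) = (-19745 + 14165) + (1536 + 64*(1 - (-4)*(-2)/3)) = -5580 + (1536 + 64*(1 - 1*8/3)) = -5580 + (1536 + 64*(1 - 8/3)) = -5580 + (1536 + 64*(-5/3)) = -5580 + (1536 - 320/3) = -5580 + 4288/3 = -12452/3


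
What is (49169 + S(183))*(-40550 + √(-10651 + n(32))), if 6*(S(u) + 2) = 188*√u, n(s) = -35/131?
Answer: -2*(147501 + 94*√183)*(2656025 - I*√45696599)/393 ≈ -2.0109e+9 + 5.118e+6*I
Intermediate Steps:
n(s) = -35/131 (n(s) = -35*1/131 = -35/131)
S(u) = -2 + 94*√u/3 (S(u) = -2 + (188*√u)/6 = -2 + 94*√u/3)
(49169 + S(183))*(-40550 + √(-10651 + n(32))) = (49169 + (-2 + 94*√183/3))*(-40550 + √(-10651 - 35/131)) = (49167 + 94*√183/3)*(-40550 + √(-1395316/131)) = (49167 + 94*√183/3)*(-40550 + 2*I*√45696599/131) = (-40550 + 2*I*√45696599/131)*(49167 + 94*√183/3)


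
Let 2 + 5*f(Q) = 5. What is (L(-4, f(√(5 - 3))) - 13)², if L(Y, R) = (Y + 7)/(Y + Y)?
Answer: 11449/64 ≈ 178.89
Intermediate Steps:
f(Q) = ⅗ (f(Q) = -⅖ + (⅕)*5 = -⅖ + 1 = ⅗)
L(Y, R) = (7 + Y)/(2*Y) (L(Y, R) = (7 + Y)/((2*Y)) = (7 + Y)*(1/(2*Y)) = (7 + Y)/(2*Y))
(L(-4, f(√(5 - 3))) - 13)² = ((½)*(7 - 4)/(-4) - 13)² = ((½)*(-¼)*3 - 13)² = (-3/8 - 13)² = (-107/8)² = 11449/64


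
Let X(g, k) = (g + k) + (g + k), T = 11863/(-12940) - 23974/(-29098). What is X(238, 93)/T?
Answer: -124630807720/17483007 ≈ -7128.7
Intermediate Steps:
T = -17483007/188264060 (T = 11863*(-1/12940) - 23974*(-1/29098) = -11863/12940 + 11987/14549 = -17483007/188264060 ≈ -0.092864)
X(g, k) = 2*g + 2*k
X(238, 93)/T = (2*238 + 2*93)/(-17483007/188264060) = (476 + 186)*(-188264060/17483007) = 662*(-188264060/17483007) = -124630807720/17483007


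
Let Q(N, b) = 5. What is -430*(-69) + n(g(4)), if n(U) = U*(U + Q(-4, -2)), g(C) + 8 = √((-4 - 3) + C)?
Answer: 29691 - 11*I*√3 ≈ 29691.0 - 19.053*I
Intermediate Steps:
g(C) = -8 + √(-7 + C) (g(C) = -8 + √((-4 - 3) + C) = -8 + √(-7 + C))
n(U) = U*(5 + U) (n(U) = U*(U + 5) = U*(5 + U))
-430*(-69) + n(g(4)) = -430*(-69) + (-8 + √(-7 + 4))*(5 + (-8 + √(-7 + 4))) = 29670 + (-8 + √(-3))*(5 + (-8 + √(-3))) = 29670 + (-8 + I*√3)*(5 + (-8 + I*√3)) = 29670 + (-8 + I*√3)*(-3 + I*√3)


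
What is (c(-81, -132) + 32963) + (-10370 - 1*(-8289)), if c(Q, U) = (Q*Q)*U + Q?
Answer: -835251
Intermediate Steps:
c(Q, U) = Q + U*Q² (c(Q, U) = Q²*U + Q = U*Q² + Q = Q + U*Q²)
(c(-81, -132) + 32963) + (-10370 - 1*(-8289)) = (-81*(1 - 81*(-132)) + 32963) + (-10370 - 1*(-8289)) = (-81*(1 + 10692) + 32963) + (-10370 + 8289) = (-81*10693 + 32963) - 2081 = (-866133 + 32963) - 2081 = -833170 - 2081 = -835251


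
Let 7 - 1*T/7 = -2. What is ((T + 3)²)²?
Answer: 18974736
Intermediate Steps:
T = 63 (T = 49 - 7*(-2) = 49 + 14 = 63)
((T + 3)²)² = ((63 + 3)²)² = (66²)² = 4356² = 18974736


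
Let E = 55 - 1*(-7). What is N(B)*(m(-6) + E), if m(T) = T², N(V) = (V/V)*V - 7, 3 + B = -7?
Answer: -1666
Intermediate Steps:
B = -10 (B = -3 - 7 = -10)
N(V) = -7 + V (N(V) = 1*V - 7 = V - 7 = -7 + V)
E = 62 (E = 55 + 7 = 62)
N(B)*(m(-6) + E) = (-7 - 10)*((-6)² + 62) = -17*(36 + 62) = -17*98 = -1666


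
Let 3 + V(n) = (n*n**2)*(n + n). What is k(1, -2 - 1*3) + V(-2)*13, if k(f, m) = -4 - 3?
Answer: 370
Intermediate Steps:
k(f, m) = -7
V(n) = -3 + 2*n**4 (V(n) = -3 + (n*n**2)*(n + n) = -3 + n**3*(2*n) = -3 + 2*n**4)
k(1, -2 - 1*3) + V(-2)*13 = -7 + (-3 + 2*(-2)**4)*13 = -7 + (-3 + 2*16)*13 = -7 + (-3 + 32)*13 = -7 + 29*13 = -7 + 377 = 370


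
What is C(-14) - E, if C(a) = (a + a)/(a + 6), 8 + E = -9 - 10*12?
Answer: 281/2 ≈ 140.50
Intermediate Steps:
E = -137 (E = -8 + (-9 - 10*12) = -8 + (-9 - 120) = -8 - 129 = -137)
C(a) = 2*a/(6 + a) (C(a) = (2*a)/(6 + a) = 2*a/(6 + a))
C(-14) - E = 2*(-14)/(6 - 14) - 1*(-137) = 2*(-14)/(-8) + 137 = 2*(-14)*(-⅛) + 137 = 7/2 + 137 = 281/2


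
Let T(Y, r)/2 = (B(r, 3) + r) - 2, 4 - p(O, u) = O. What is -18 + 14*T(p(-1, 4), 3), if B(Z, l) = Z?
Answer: 94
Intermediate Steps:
p(O, u) = 4 - O
T(Y, r) = -4 + 4*r (T(Y, r) = 2*((r + r) - 2) = 2*(2*r - 2) = 2*(-2 + 2*r) = -4 + 4*r)
-18 + 14*T(p(-1, 4), 3) = -18 + 14*(-4 + 4*3) = -18 + 14*(-4 + 12) = -18 + 14*8 = -18 + 112 = 94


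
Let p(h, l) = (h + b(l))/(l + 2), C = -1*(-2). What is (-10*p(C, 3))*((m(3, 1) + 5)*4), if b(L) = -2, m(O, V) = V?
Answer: 0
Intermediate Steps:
C = 2
p(h, l) = (-2 + h)/(2 + l) (p(h, l) = (h - 2)/(l + 2) = (-2 + h)/(2 + l))
(-10*p(C, 3))*((m(3, 1) + 5)*4) = (-10*(-2 + 2)/(2 + 3))*((1 + 5)*4) = (-10*0/5)*(6*4) = -2*0*24 = -10*0*24 = 0*24 = 0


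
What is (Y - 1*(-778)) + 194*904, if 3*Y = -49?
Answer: 528413/3 ≈ 1.7614e+5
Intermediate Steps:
Y = -49/3 (Y = (⅓)*(-49) = -49/3 ≈ -16.333)
(Y - 1*(-778)) + 194*904 = (-49/3 - 1*(-778)) + 194*904 = (-49/3 + 778) + 175376 = 2285/3 + 175376 = 528413/3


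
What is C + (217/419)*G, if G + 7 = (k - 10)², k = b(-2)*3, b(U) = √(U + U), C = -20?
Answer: 3989/419 - 26040*I/419 ≈ 9.5203 - 62.148*I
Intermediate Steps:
b(U) = √2*√U (b(U) = √(2*U) = √2*√U)
k = 6*I (k = (√2*√(-2))*3 = (√2*(I*√2))*3 = (2*I)*3 = 6*I ≈ 6.0*I)
G = -7 + (-10 + 6*I)² (G = -7 + (6*I - 10)² = -7 + (-10 + 6*I)² ≈ 57.0 - 120.0*I)
C + (217/419)*G = -20 + (217/419)*(57 - 120*I) = -20 + (217*(1/419))*(57 - 120*I) = -20 + 217*(57 - 120*I)/419 = -20 + (12369/419 - 26040*I/419) = 3989/419 - 26040*I/419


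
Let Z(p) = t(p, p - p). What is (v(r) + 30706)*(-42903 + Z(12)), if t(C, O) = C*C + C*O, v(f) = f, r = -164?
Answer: -1305945378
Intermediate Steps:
t(C, O) = C² + C*O
Z(p) = p² (Z(p) = p*(p + (p - p)) = p*(p + 0) = p*p = p²)
(v(r) + 30706)*(-42903 + Z(12)) = (-164 + 30706)*(-42903 + 12²) = 30542*(-42903 + 144) = 30542*(-42759) = -1305945378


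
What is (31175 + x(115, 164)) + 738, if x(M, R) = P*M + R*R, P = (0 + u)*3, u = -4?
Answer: 57429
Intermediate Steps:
P = -12 (P = (0 - 4)*3 = -4*3 = -12)
x(M, R) = R² - 12*M (x(M, R) = -12*M + R*R = -12*M + R² = R² - 12*M)
(31175 + x(115, 164)) + 738 = (31175 + (164² - 12*115)) + 738 = (31175 + (26896 - 1380)) + 738 = (31175 + 25516) + 738 = 56691 + 738 = 57429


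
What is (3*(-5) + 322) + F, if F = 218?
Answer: 525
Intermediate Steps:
(3*(-5) + 322) + F = (3*(-5) + 322) + 218 = (-15 + 322) + 218 = 307 + 218 = 525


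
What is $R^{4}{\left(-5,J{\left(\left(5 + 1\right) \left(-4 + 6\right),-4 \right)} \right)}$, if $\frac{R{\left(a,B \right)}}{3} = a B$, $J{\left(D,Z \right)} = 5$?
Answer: $31640625$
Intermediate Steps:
$R{\left(a,B \right)} = 3 B a$ ($R{\left(a,B \right)} = 3 a B = 3 B a$)
$R^{4}{\left(-5,J{\left(\left(5 + 1\right) \left(-4 + 6\right),-4 \right)} \right)} = \left(3 \cdot 5 \left(-5\right)\right)^{4} = \left(-75\right)^{4} = 31640625$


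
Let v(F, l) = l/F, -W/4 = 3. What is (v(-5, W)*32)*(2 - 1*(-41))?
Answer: 16512/5 ≈ 3302.4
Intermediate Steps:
W = -12 (W = -4*3 = -12)
(v(-5, W)*32)*(2 - 1*(-41)) = (-12/(-5)*32)*(2 - 1*(-41)) = (-12*(-⅕)*32)*(2 + 41) = ((12/5)*32)*43 = (384/5)*43 = 16512/5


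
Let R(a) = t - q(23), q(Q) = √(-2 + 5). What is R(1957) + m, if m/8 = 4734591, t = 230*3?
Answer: 37877418 - √3 ≈ 3.7877e+7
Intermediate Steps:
t = 690
q(Q) = √3
m = 37876728 (m = 8*4734591 = 37876728)
R(a) = 690 - √3
R(1957) + m = (690 - √3) + 37876728 = 37877418 - √3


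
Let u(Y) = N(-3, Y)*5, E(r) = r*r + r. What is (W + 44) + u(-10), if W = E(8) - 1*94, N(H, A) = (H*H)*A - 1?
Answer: -433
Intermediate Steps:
N(H, A) = -1 + A*H**2 (N(H, A) = H**2*A - 1 = A*H**2 - 1 = -1 + A*H**2)
E(r) = r + r**2 (E(r) = r**2 + r = r + r**2)
u(Y) = -5 + 45*Y (u(Y) = (-1 + Y*(-3)**2)*5 = (-1 + Y*9)*5 = (-1 + 9*Y)*5 = -5 + 45*Y)
W = -22 (W = 8*(1 + 8) - 1*94 = 8*9 - 94 = 72 - 94 = -22)
(W + 44) + u(-10) = (-22 + 44) + (-5 + 45*(-10)) = 22 + (-5 - 450) = 22 - 455 = -433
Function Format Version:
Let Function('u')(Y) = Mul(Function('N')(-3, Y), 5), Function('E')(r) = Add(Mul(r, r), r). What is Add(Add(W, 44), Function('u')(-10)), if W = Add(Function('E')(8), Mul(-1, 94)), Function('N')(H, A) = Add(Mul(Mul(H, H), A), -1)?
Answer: -433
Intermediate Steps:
Function('N')(H, A) = Add(-1, Mul(A, Pow(H, 2))) (Function('N')(H, A) = Add(Mul(Pow(H, 2), A), -1) = Add(Mul(A, Pow(H, 2)), -1) = Add(-1, Mul(A, Pow(H, 2))))
Function('E')(r) = Add(r, Pow(r, 2)) (Function('E')(r) = Add(Pow(r, 2), r) = Add(r, Pow(r, 2)))
Function('u')(Y) = Add(-5, Mul(45, Y)) (Function('u')(Y) = Mul(Add(-1, Mul(Y, Pow(-3, 2))), 5) = Mul(Add(-1, Mul(Y, 9)), 5) = Mul(Add(-1, Mul(9, Y)), 5) = Add(-5, Mul(45, Y)))
W = -22 (W = Add(Mul(8, Add(1, 8)), Mul(-1, 94)) = Add(Mul(8, 9), -94) = Add(72, -94) = -22)
Add(Add(W, 44), Function('u')(-10)) = Add(Add(-22, 44), Add(-5, Mul(45, -10))) = Add(22, Add(-5, -450)) = Add(22, -455) = -433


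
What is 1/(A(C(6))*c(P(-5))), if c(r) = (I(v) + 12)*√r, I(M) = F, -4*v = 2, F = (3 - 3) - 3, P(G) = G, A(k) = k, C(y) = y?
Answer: -I*√5/270 ≈ -0.0082817*I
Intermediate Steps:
F = -3 (F = 0 - 3 = -3)
v = -½ (v = -¼*2 = -½ ≈ -0.50000)
I(M) = -3
c(r) = 9*√r (c(r) = (-3 + 12)*√r = 9*√r)
1/(A(C(6))*c(P(-5))) = 1/(6*(9*√(-5))) = 1/(6*(9*(I*√5))) = 1/(6*(9*I*√5)) = 1/(54*I*√5) = -I*√5/270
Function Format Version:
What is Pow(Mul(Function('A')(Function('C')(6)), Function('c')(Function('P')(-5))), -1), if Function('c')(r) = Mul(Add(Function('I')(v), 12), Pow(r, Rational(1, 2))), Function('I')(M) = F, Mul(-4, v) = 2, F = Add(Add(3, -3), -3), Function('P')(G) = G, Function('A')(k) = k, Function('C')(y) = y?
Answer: Mul(Rational(-1, 270), I, Pow(5, Rational(1, 2))) ≈ Mul(-0.0082817, I)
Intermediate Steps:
F = -3 (F = Add(0, -3) = -3)
v = Rational(-1, 2) (v = Mul(Rational(-1, 4), 2) = Rational(-1, 2) ≈ -0.50000)
Function('I')(M) = -3
Function('c')(r) = Mul(9, Pow(r, Rational(1, 2))) (Function('c')(r) = Mul(Add(-3, 12), Pow(r, Rational(1, 2))) = Mul(9, Pow(r, Rational(1, 2))))
Pow(Mul(Function('A')(Function('C')(6)), Function('c')(Function('P')(-5))), -1) = Pow(Mul(6, Mul(9, Pow(-5, Rational(1, 2)))), -1) = Pow(Mul(6, Mul(9, Mul(I, Pow(5, Rational(1, 2))))), -1) = Pow(Mul(6, Mul(9, I, Pow(5, Rational(1, 2)))), -1) = Pow(Mul(54, I, Pow(5, Rational(1, 2))), -1) = Mul(Rational(-1, 270), I, Pow(5, Rational(1, 2)))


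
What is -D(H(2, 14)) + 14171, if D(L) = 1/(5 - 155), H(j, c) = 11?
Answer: 2125651/150 ≈ 14171.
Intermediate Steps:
D(L) = -1/150 (D(L) = 1/(-150) = -1/150)
-D(H(2, 14)) + 14171 = -1*(-1/150) + 14171 = 1/150 + 14171 = 2125651/150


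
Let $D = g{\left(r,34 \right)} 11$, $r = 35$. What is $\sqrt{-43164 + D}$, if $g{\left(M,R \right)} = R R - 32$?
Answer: $20 i \sqrt{77} \approx 175.5 i$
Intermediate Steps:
$g{\left(M,R \right)} = -32 + R^{2}$ ($g{\left(M,R \right)} = R^{2} - 32 = -32 + R^{2}$)
$D = 12364$ ($D = \left(-32 + 34^{2}\right) 11 = \left(-32 + 1156\right) 11 = 1124 \cdot 11 = 12364$)
$\sqrt{-43164 + D} = \sqrt{-43164 + 12364} = \sqrt{-30800} = 20 i \sqrt{77}$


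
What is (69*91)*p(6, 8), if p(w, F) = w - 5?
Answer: 6279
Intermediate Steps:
p(w, F) = -5 + w
(69*91)*p(6, 8) = (69*91)*(-5 + 6) = 6279*1 = 6279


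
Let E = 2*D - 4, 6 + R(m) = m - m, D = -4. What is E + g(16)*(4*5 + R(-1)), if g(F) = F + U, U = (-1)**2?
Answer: 226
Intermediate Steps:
R(m) = -6 (R(m) = -6 + (m - m) = -6 + 0 = -6)
E = -12 (E = 2*(-4) - 4 = -8 - 4 = -12)
U = 1
g(F) = 1 + F (g(F) = F + 1 = 1 + F)
E + g(16)*(4*5 + R(-1)) = -12 + (1 + 16)*(4*5 - 6) = -12 + 17*(20 - 6) = -12 + 17*14 = -12 + 238 = 226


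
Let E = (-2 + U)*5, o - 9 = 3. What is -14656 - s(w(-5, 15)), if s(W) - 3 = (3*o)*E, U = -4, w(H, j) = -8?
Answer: -13579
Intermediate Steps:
o = 12 (o = 9 + 3 = 12)
E = -30 (E = (-2 - 4)*5 = -6*5 = -30)
s(W) = -1077 (s(W) = 3 + (3*12)*(-30) = 3 + 36*(-30) = 3 - 1080 = -1077)
-14656 - s(w(-5, 15)) = -14656 - 1*(-1077) = -14656 + 1077 = -13579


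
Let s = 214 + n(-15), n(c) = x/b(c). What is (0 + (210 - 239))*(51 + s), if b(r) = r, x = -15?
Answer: -7714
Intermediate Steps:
n(c) = -15/c
s = 215 (s = 214 - 15/(-15) = 214 - 15*(-1/15) = 214 + 1 = 215)
(0 + (210 - 239))*(51 + s) = (0 + (210 - 239))*(51 + 215) = (0 - 29)*266 = -29*266 = -7714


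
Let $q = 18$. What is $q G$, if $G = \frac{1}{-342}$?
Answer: $- \frac{1}{19} \approx -0.052632$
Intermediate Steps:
$G = - \frac{1}{342} \approx -0.002924$
$q G = 18 \left(- \frac{1}{342}\right) = - \frac{1}{19}$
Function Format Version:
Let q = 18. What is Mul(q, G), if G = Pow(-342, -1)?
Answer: Rational(-1, 19) ≈ -0.052632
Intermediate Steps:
G = Rational(-1, 342) ≈ -0.0029240
Mul(q, G) = Mul(18, Rational(-1, 342)) = Rational(-1, 19)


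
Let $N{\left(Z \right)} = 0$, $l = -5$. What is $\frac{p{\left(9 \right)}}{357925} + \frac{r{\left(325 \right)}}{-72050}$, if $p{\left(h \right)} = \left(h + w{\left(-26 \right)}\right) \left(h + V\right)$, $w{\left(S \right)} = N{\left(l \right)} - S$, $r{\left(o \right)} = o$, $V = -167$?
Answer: $- \frac{4118097}{206307970} \approx -0.019961$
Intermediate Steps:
$w{\left(S \right)} = - S$ ($w{\left(S \right)} = 0 - S = - S$)
$p{\left(h \right)} = \left(-167 + h\right) \left(26 + h\right)$ ($p{\left(h \right)} = \left(h - -26\right) \left(h - 167\right) = \left(h + 26\right) \left(-167 + h\right) = \left(26 + h\right) \left(-167 + h\right) = \left(-167 + h\right) \left(26 + h\right)$)
$\frac{p{\left(9 \right)}}{357925} + \frac{r{\left(325 \right)}}{-72050} = \frac{-4342 + 9^{2} - 1269}{357925} + \frac{325}{-72050} = \left(-4342 + 81 - 1269\right) \frac{1}{357925} + 325 \left(- \frac{1}{72050}\right) = \left(-5530\right) \frac{1}{357925} - \frac{13}{2882} = - \frac{1106}{71585} - \frac{13}{2882} = - \frac{4118097}{206307970}$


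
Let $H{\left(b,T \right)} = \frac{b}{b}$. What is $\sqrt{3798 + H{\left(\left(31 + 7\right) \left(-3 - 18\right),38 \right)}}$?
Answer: $\sqrt{3799} \approx 61.636$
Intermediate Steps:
$H{\left(b,T \right)} = 1$
$\sqrt{3798 + H{\left(\left(31 + 7\right) \left(-3 - 18\right),38 \right)}} = \sqrt{3798 + 1} = \sqrt{3799}$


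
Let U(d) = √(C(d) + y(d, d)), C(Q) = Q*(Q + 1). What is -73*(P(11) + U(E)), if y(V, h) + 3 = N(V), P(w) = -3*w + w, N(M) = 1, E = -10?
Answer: 1606 - 146*√22 ≈ 921.20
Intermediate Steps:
C(Q) = Q*(1 + Q)
P(w) = -2*w
y(V, h) = -2 (y(V, h) = -3 + 1 = -2)
U(d) = √(-2 + d*(1 + d)) (U(d) = √(d*(1 + d) - 2) = √(-2 + d*(1 + d)))
-73*(P(11) + U(E)) = -73*(-2*11 + √(-2 - 10*(1 - 10))) = -73*(-22 + √(-2 - 10*(-9))) = -73*(-22 + √(-2 + 90)) = -73*(-22 + √88) = -73*(-22 + 2*√22) = 1606 - 146*√22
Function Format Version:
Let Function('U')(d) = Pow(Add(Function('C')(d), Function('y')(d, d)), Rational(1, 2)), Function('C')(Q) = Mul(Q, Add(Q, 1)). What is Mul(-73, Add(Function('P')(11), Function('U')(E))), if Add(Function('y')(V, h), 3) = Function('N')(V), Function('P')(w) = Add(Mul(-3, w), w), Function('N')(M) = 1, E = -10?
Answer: Add(1606, Mul(-146, Pow(22, Rational(1, 2)))) ≈ 921.20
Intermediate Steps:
Function('C')(Q) = Mul(Q, Add(1, Q))
Function('P')(w) = Mul(-2, w)
Function('y')(V, h) = -2 (Function('y')(V, h) = Add(-3, 1) = -2)
Function('U')(d) = Pow(Add(-2, Mul(d, Add(1, d))), Rational(1, 2)) (Function('U')(d) = Pow(Add(Mul(d, Add(1, d)), -2), Rational(1, 2)) = Pow(Add(-2, Mul(d, Add(1, d))), Rational(1, 2)))
Mul(-73, Add(Function('P')(11), Function('U')(E))) = Mul(-73, Add(Mul(-2, 11), Pow(Add(-2, Mul(-10, Add(1, -10))), Rational(1, 2)))) = Mul(-73, Add(-22, Pow(Add(-2, Mul(-10, -9)), Rational(1, 2)))) = Mul(-73, Add(-22, Pow(Add(-2, 90), Rational(1, 2)))) = Mul(-73, Add(-22, Pow(88, Rational(1, 2)))) = Mul(-73, Add(-22, Mul(2, Pow(22, Rational(1, 2))))) = Add(1606, Mul(-146, Pow(22, Rational(1, 2))))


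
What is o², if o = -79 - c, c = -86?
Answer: 49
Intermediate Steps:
o = 7 (o = -79 - 1*(-86) = -79 + 86 = 7)
o² = 7² = 49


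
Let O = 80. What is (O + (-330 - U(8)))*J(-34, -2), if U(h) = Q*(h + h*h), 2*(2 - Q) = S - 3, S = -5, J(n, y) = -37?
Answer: 25234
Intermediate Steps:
Q = 6 (Q = 2 - (-5 - 3)/2 = 2 - 1/2*(-8) = 2 + 4 = 6)
U(h) = 6*h + 6*h**2 (U(h) = 6*(h + h*h) = 6*(h + h**2) = 6*h + 6*h**2)
(O + (-330 - U(8)))*J(-34, -2) = (80 + (-330 - 6*8*(1 + 8)))*(-37) = (80 + (-330 - 6*8*9))*(-37) = (80 + (-330 - 1*432))*(-37) = (80 + (-330 - 432))*(-37) = (80 - 762)*(-37) = -682*(-37) = 25234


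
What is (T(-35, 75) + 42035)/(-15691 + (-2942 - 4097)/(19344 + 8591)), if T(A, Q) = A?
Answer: -97772500/36527927 ≈ -2.6767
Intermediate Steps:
(T(-35, 75) + 42035)/(-15691 + (-2942 - 4097)/(19344 + 8591)) = (-35 + 42035)/(-15691 + (-2942 - 4097)/(19344 + 8591)) = 42000/(-15691 - 7039/27935) = 42000/(-438335124/27935) = 42000*(-27935/438335124) = -97772500/36527927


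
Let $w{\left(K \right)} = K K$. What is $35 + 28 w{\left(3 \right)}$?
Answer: $287$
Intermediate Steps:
$w{\left(K \right)} = K^{2}$
$35 + 28 w{\left(3 \right)} = 35 + 28 \cdot 3^{2} = 35 + 28 \cdot 9 = 35 + 252 = 287$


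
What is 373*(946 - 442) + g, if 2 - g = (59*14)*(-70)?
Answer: 245814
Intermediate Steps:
g = 57822 (g = 2 - 59*14*(-70) = 2 - 826*(-70) = 2 - 1*(-57820) = 2 + 57820 = 57822)
373*(946 - 442) + g = 373*(946 - 442) + 57822 = 373*504 + 57822 = 187992 + 57822 = 245814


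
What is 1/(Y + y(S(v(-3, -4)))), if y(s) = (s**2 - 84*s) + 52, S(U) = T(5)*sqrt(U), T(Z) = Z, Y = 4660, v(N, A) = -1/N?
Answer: 867/4081729 + 180*sqrt(3)/28572103 ≈ 0.00022332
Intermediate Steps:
S(U) = 5*sqrt(U)
y(s) = 52 + s**2 - 84*s
1/(Y + y(S(v(-3, -4)))) = 1/(4660 + (52 + (5*sqrt(-1/(-3)))**2 - 420*sqrt(-1/(-3)))) = 1/(4660 + (52 + (5*sqrt(-1*(-1/3)))**2 - 420*sqrt(-1*(-1/3)))) = 1/(4660 + (52 + (5*sqrt(1/3))**2 - 420*sqrt(1/3))) = 1/(4660 + (52 + (5*(sqrt(3)/3))**2 - 420*sqrt(3)/3)) = 1/(4660 + (52 + (5*sqrt(3)/3)**2 - 140*sqrt(3))) = 1/(4660 + (52 + 25/3 - 140*sqrt(3))) = 1/(4660 + (181/3 - 140*sqrt(3))) = 1/(14161/3 - 140*sqrt(3))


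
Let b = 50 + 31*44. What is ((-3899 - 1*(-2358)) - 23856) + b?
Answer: -23983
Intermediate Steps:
b = 1414 (b = 50 + 1364 = 1414)
((-3899 - 1*(-2358)) - 23856) + b = ((-3899 - 1*(-2358)) - 23856) + 1414 = ((-3899 + 2358) - 23856) + 1414 = (-1541 - 23856) + 1414 = -25397 + 1414 = -23983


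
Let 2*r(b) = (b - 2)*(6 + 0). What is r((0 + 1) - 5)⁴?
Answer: 104976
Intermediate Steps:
r(b) = -6 + 3*b (r(b) = ((b - 2)*(6 + 0))/2 = ((-2 + b)*6)/2 = (-12 + 6*b)/2 = -6 + 3*b)
r((0 + 1) - 5)⁴ = (-6 + 3*((0 + 1) - 5))⁴ = (-6 + 3*(1 - 5))⁴ = (-6 + 3*(-4))⁴ = (-6 - 12)⁴ = (-18)⁴ = 104976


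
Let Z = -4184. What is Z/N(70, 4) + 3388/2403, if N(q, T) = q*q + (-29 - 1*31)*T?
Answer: 1433482/2799495 ≈ 0.51205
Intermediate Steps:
N(q, T) = q**2 - 60*T (N(q, T) = q**2 + (-29 - 31)*T = q**2 - 60*T)
Z/N(70, 4) + 3388/2403 = -4184/(70**2 - 60*4) + 3388/2403 = -4184/(4900 - 240) + 3388*(1/2403) = -4184/4660 + 3388/2403 = -4184*1/4660 + 3388/2403 = -1046/1165 + 3388/2403 = 1433482/2799495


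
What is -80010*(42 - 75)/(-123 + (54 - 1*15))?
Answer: -62865/2 ≈ -31433.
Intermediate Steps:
-80010*(42 - 75)/(-123 + (54 - 1*15)) = -80010*(-33/(-123 + (54 - 15))) = -80010*(-33/(-123 + 39)) = -80010/((-1/33*(-84))) = -80010/28/11 = -80010*11/28 = -62865/2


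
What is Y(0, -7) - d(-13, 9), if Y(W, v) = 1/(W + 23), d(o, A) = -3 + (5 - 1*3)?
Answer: 24/23 ≈ 1.0435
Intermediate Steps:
d(o, A) = -1 (d(o, A) = -3 + (5 - 3) = -3 + 2 = -1)
Y(W, v) = 1/(23 + W)
Y(0, -7) - d(-13, 9) = 1/(23 + 0) - 1*(-1) = 1/23 + 1 = 24/23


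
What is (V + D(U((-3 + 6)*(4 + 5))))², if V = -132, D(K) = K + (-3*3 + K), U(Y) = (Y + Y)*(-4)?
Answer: 328329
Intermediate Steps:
U(Y) = -8*Y (U(Y) = (2*Y)*(-4) = -8*Y)
D(K) = -9 + 2*K (D(K) = K + (-9 + K) = -9 + 2*K)
(V + D(U((-3 + 6)*(4 + 5))))² = (-132 + (-9 + 2*(-8*(-3 + 6)*(4 + 5))))² = (-132 + (-9 + 2*(-24*9)))² = (-132 + (-9 + 2*(-8*27)))² = (-132 + (-9 + 2*(-216)))² = (-132 + (-9 - 432))² = (-132 - 441)² = (-573)² = 328329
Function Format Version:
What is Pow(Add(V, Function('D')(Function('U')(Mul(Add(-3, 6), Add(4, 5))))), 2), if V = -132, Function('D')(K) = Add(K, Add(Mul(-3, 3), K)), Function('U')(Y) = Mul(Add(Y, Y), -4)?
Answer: 328329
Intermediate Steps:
Function('U')(Y) = Mul(-8, Y) (Function('U')(Y) = Mul(Mul(2, Y), -4) = Mul(-8, Y))
Function('D')(K) = Add(-9, Mul(2, K)) (Function('D')(K) = Add(K, Add(-9, K)) = Add(-9, Mul(2, K)))
Pow(Add(V, Function('D')(Function('U')(Mul(Add(-3, 6), Add(4, 5))))), 2) = Pow(Add(-132, Add(-9, Mul(2, Mul(-8, Mul(Add(-3, 6), Add(4, 5)))))), 2) = Pow(Add(-132, Add(-9, Mul(2, Mul(-8, Mul(3, 9))))), 2) = Pow(Add(-132, Add(-9, Mul(2, Mul(-8, 27)))), 2) = Pow(Add(-132, Add(-9, Mul(2, -216))), 2) = Pow(Add(-132, Add(-9, -432)), 2) = Pow(Add(-132, -441), 2) = Pow(-573, 2) = 328329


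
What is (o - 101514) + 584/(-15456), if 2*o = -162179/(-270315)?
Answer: -17671801806067/174082860 ≈ -1.0151e+5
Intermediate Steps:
o = 162179/540630 (o = (-162179/(-270315))/2 = (-162179*(-1/270315))/2 = (½)*(162179/270315) = 162179/540630 ≈ 0.29998)
(o - 101514) + 584/(-15456) = (162179/540630 - 101514) + 584/(-15456) = -54881351641/540630 + 584*(-1/15456) = -54881351641/540630 - 73/1932 = -17671801806067/174082860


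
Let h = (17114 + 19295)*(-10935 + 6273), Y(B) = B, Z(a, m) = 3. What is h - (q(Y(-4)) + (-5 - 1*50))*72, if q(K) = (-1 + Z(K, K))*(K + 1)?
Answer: -169734366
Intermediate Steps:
q(K) = 2 + 2*K (q(K) = (-1 + 3)*(K + 1) = 2*(1 + K) = 2 + 2*K)
h = -169738758 (h = 36409*(-4662) = -169738758)
h - (q(Y(-4)) + (-5 - 1*50))*72 = -169738758 - ((2 + 2*(-4)) + (-5 - 1*50))*72 = -169738758 - ((2 - 8) + (-5 - 50))*72 = -169738758 - (-6 - 55)*72 = -169738758 - (-61)*72 = -169738758 - 1*(-4392) = -169738758 + 4392 = -169734366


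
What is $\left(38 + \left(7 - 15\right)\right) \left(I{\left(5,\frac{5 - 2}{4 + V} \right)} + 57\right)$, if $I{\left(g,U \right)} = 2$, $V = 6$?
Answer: $1770$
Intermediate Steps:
$\left(38 + \left(7 - 15\right)\right) \left(I{\left(5,\frac{5 - 2}{4 + V} \right)} + 57\right) = \left(38 + \left(7 - 15\right)\right) \left(2 + 57\right) = \left(38 + \left(7 - 15\right)\right) 59 = \left(38 - 8\right) 59 = 30 \cdot 59 = 1770$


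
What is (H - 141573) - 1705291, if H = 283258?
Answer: -1563606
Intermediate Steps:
(H - 141573) - 1705291 = (283258 - 141573) - 1705291 = 141685 - 1705291 = -1563606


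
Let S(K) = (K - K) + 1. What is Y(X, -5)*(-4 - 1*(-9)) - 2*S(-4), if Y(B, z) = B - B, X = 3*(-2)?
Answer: -2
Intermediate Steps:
S(K) = 1 (S(K) = 0 + 1 = 1)
X = -6
Y(B, z) = 0
Y(X, -5)*(-4 - 1*(-9)) - 2*S(-4) = 0*(-4 - 1*(-9)) - 2*1 = 0*(-4 + 9) - 2 = 0*5 - 2 = 0 - 2 = -2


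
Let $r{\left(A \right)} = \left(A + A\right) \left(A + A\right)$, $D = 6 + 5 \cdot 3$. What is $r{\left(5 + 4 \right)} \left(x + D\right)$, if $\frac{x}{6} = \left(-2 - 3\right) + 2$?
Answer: $972$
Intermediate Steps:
$x = -18$ ($x = 6 \left(\left(-2 - 3\right) + 2\right) = 6 \left(-5 + 2\right) = 6 \left(-3\right) = -18$)
$D = 21$ ($D = 6 + 15 = 21$)
$r{\left(A \right)} = 4 A^{2}$ ($r{\left(A \right)} = 2 A 2 A = 4 A^{2}$)
$r{\left(5 + 4 \right)} \left(x + D\right) = 4 \left(5 + 4\right)^{2} \left(-18 + 21\right) = 4 \cdot 9^{2} \cdot 3 = 4 \cdot 81 \cdot 3 = 324 \cdot 3 = 972$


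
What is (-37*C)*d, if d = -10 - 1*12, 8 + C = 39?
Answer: 25234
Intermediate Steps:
C = 31 (C = -8 + 39 = 31)
d = -22 (d = -10 - 12 = -22)
(-37*C)*d = -37*31*(-22) = -1147*(-22) = 25234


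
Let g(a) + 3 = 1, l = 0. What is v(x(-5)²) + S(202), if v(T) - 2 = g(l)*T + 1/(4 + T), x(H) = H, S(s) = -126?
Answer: -5045/29 ≈ -173.97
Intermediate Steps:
g(a) = -2 (g(a) = -3 + 1 = -2)
v(T) = 2 + 1/(4 + T) - 2*T (v(T) = 2 + (-2*T + 1/(4 + T)) = 2 + (1/(4 + T) - 2*T) = 2 + 1/(4 + T) - 2*T)
v(x(-5)²) + S(202) = (9 - 6*(-5)² - 2*((-5)²)²)/(4 + (-5)²) - 126 = (9 - 6*25 - 2*25²)/(4 + 25) - 126 = (9 - 150 - 2*625)/29 - 126 = (9 - 150 - 1250)/29 - 126 = (1/29)*(-1391) - 126 = -1391/29 - 126 = -5045/29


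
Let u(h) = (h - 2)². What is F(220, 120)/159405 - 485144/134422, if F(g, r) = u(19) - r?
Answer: -38655831001/10713769455 ≈ -3.6081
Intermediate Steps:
u(h) = (-2 + h)²
F(g, r) = 289 - r (F(g, r) = (-2 + 19)² - r = 17² - r = 289 - r)
F(220, 120)/159405 - 485144/134422 = (289 - 1*120)/159405 - 485144/134422 = (289 - 120)*(1/159405) - 485144*1/134422 = 169*(1/159405) - 242572/67211 = 169/159405 - 242572/67211 = -38655831001/10713769455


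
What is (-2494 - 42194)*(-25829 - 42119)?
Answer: 3036460224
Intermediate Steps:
(-2494 - 42194)*(-25829 - 42119) = -44688*(-67948) = 3036460224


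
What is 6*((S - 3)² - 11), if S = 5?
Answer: -42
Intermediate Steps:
6*((S - 3)² - 11) = 6*((5 - 3)² - 11) = 6*(2² - 11) = 6*(4 - 11) = 6*(-7) = -42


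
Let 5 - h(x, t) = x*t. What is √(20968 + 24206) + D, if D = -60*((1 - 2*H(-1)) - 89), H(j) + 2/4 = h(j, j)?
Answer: 5700 + √45174 ≈ 5912.5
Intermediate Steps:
h(x, t) = 5 - t*x (h(x, t) = 5 - x*t = 5 - t*x)
H(j) = 9/2 - j² (H(j) = -½ + (5 - j*j) = -½ + (5 - j²) = 9/2 - j²)
D = 5700 (D = -60*((1 - 2*(9/2 - 1*(-1)²)) - 89) = -60*((1 - 2*(9/2 - 1*1)) - 89) = -60*((1 - 2*(9/2 - 1)) - 89) = -60*((1 - 2*7/2) - 89) = -60*((1 - 7) - 89) = -60*(-6 - 89) = -60*(-95) = 5700)
√(20968 + 24206) + D = √(20968 + 24206) + 5700 = √45174 + 5700 = 5700 + √45174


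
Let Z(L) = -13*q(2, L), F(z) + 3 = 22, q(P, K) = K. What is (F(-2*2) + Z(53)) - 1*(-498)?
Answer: -172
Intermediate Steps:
F(z) = 19 (F(z) = -3 + 22 = 19)
Z(L) = -13*L
(F(-2*2) + Z(53)) - 1*(-498) = (19 - 13*53) - 1*(-498) = (19 - 689) + 498 = -670 + 498 = -172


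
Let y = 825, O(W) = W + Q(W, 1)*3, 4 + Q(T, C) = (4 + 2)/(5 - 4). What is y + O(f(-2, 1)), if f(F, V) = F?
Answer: 829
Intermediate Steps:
Q(T, C) = 2 (Q(T, C) = -4 + (4 + 2)/(5 - 4) = -4 + 6/1 = -4 + 6*1 = -4 + 6 = 2)
O(W) = 6 + W (O(W) = W + 2*3 = W + 6 = 6 + W)
y + O(f(-2, 1)) = 825 + (6 - 2) = 825 + 4 = 829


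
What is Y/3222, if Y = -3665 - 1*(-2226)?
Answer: -1439/3222 ≈ -0.44662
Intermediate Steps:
Y = -1439 (Y = -3665 + 2226 = -1439)
Y/3222 = -1439/3222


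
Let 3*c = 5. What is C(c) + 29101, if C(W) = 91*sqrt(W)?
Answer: 29101 + 91*sqrt(15)/3 ≈ 29218.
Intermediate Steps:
c = 5/3 (c = (1/3)*5 = 5/3 ≈ 1.6667)
C(c) + 29101 = 91*sqrt(5/3) + 29101 = 91*(sqrt(15)/3) + 29101 = 91*sqrt(15)/3 + 29101 = 29101 + 91*sqrt(15)/3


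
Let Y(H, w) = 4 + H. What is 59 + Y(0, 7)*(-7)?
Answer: 31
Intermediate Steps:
59 + Y(0, 7)*(-7) = 59 + (4 + 0)*(-7) = 59 + 4*(-7) = 59 - 28 = 31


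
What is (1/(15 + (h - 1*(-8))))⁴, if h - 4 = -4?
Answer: 1/279841 ≈ 3.5735e-6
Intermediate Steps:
h = 0 (h = 4 - 4 = 0)
(1/(15 + (h - 1*(-8))))⁴ = (1/(15 + (0 - 1*(-8))))⁴ = (1/(15 + (0 + 8)))⁴ = (1/(15 + 8))⁴ = (1/23)⁴ = 1/279841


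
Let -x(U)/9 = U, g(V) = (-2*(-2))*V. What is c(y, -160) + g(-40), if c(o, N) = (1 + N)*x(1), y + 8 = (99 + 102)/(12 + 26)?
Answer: 1271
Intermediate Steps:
g(V) = 4*V
y = -103/38 (y = -8 + (99 + 102)/(12 + 26) = -8 + 201/38 = -103/38 ≈ -2.7105)
x(U) = -9*U
c(o, N) = -9 - 9*N (c(o, N) = (1 + N)*(-9*1) = (1 + N)*(-9) = -9 - 9*N)
c(y, -160) + g(-40) = (-9 - 9*(-160)) + 4*(-40) = (-9 + 1440) - 160 = 1431 - 160 = 1271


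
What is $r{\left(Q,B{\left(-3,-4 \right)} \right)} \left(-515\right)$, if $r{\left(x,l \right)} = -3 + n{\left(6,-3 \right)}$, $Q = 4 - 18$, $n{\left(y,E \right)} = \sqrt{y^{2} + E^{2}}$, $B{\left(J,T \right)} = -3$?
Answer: $1545 - 1545 \sqrt{5} \approx -1909.7$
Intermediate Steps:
$n{\left(y,E \right)} = \sqrt{E^{2} + y^{2}}$
$Q = -14$ ($Q = 4 - 18 = -14$)
$r{\left(x,l \right)} = -3 + 3 \sqrt{5}$ ($r{\left(x,l \right)} = -3 + \sqrt{\left(-3\right)^{2} + 6^{2}} = -3 + \sqrt{9 + 36} = -3 + \sqrt{45} = -3 + 3 \sqrt{5}$)
$r{\left(Q,B{\left(-3,-4 \right)} \right)} \left(-515\right) = \left(-3 + 3 \sqrt{5}\right) \left(-515\right) = 1545 - 1545 \sqrt{5}$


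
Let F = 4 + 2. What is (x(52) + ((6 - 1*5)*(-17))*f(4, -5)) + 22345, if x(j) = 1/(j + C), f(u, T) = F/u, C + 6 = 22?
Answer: 1517727/68 ≈ 22320.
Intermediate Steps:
F = 6
C = 16 (C = -6 + 22 = 16)
f(u, T) = 6/u
x(j) = 1/(16 + j) (x(j) = 1/(j + 16) = 1/(16 + j))
(x(52) + ((6 - 1*5)*(-17))*f(4, -5)) + 22345 = (1/(16 + 52) + ((6 - 1*5)*(-17))*(6/4)) + 22345 = (1/68 + ((6 - 5)*(-17))*(6*(¼))) + 22345 = (1/68 + (1*(-17))*(3/2)) + 22345 = (1/68 - 17*3/2) + 22345 = (1/68 - 51/2) + 22345 = -1733/68 + 22345 = 1517727/68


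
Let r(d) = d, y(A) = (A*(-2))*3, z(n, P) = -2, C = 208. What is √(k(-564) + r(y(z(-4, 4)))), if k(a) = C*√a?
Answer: 2*√(3 + 104*I*√141) ≈ 49.758 + 49.637*I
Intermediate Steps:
k(a) = 208*√a
y(A) = -6*A (y(A) = -2*A*3 = -6*A)
√(k(-564) + r(y(z(-4, 4)))) = √(208*√(-564) - 6*(-2)) = √(208*(2*I*√141) + 12) = √(416*I*√141 + 12) = √(12 + 416*I*√141)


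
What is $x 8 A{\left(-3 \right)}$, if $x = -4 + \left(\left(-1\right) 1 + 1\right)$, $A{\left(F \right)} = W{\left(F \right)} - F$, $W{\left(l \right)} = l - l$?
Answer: $-96$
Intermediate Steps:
$W{\left(l \right)} = 0$
$A{\left(F \right)} = - F$ ($A{\left(F \right)} = 0 - F = - F$)
$x = -4$ ($x = -4 + \left(-1 + 1\right) = -4 + 0 = -4$)
$x 8 A{\left(-3 \right)} = \left(-4\right) 8 \left(\left(-1\right) \left(-3\right)\right) = \left(-32\right) 3 = -96$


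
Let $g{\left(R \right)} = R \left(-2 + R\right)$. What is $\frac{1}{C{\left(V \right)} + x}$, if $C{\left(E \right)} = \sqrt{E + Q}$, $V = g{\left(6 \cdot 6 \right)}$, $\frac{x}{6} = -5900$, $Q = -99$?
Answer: $- \frac{472}{16708785} - \frac{\sqrt{5}}{83543925} \approx -2.8275 \cdot 10^{-5}$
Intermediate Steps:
$x = -35400$ ($x = 6 \left(-5900\right) = -35400$)
$V = 1224$ ($V = 6 \cdot 6 \left(-2 + 6 \cdot 6\right) = 36 \left(-2 + 36\right) = 36 \cdot 34 = 1224$)
$C{\left(E \right)} = \sqrt{-99 + E}$ ($C{\left(E \right)} = \sqrt{E - 99} = \sqrt{-99 + E}$)
$\frac{1}{C{\left(V \right)} + x} = \frac{1}{\sqrt{-99 + 1224} - 35400} = \frac{1}{\sqrt{1125} - 35400} = \frac{1}{15 \sqrt{5} - 35400} = \frac{1}{-35400 + 15 \sqrt{5}}$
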